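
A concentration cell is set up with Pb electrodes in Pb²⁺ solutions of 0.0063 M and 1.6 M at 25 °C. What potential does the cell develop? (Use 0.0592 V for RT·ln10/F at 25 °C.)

0.071 V

Both half-cells are Pb²⁺/Pb, so E°_cell = 0. The concentrated side is the cathode; the cell reaction moves Pb²⁺ from high to low concentration with n = 2.
Q = [Pb²⁺]_dilute/[Pb²⁺]_conc = 0.0063/1.6 = 0.00394.
E = 0 − (0.0592/2) log Q = −(0.0592/2)(-2.405) = 0.0712 V.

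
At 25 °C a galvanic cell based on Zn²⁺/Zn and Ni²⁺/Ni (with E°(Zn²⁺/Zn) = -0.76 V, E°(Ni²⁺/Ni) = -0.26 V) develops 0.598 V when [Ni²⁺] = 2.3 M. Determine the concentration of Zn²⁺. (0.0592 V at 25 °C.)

0.0011 M

From the Nernst equation, log Q = n(E° − E)/0.0592 = 2(0.50 − 0.598)/0.0592 = -3.311, so Q = 4.89 × 10^-4.
With Q = [Zn²⁺]/[Ni²⁺] and the known concentrations, [Zn²⁺] in the numerator gives [Zn²⁺] = 0.0011 M.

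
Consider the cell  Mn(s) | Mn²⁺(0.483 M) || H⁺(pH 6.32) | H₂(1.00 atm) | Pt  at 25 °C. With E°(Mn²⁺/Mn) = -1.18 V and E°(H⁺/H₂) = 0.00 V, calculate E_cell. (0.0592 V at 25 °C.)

0.82 V

The hydrogen couple is the cathode, so E°_cell = 1.18 V; n = 2.
[H⁺] = 10^(−6.32) = 4.8 × 10^-7 M, and Q = [Mn²⁺]·P(H₂) / [H⁺]^2 = 2.11 × 10^12.
E = E° − (0.0592/2) log Q = 1.18 − (0.0592/2)(12.324) = 0.815 V.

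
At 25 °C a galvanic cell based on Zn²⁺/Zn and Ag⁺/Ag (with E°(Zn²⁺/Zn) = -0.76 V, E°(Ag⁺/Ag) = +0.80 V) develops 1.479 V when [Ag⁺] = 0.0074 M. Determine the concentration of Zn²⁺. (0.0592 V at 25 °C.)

From the Nernst equation, log Q = n(E° − E)/0.0592 = 2(1.56 − 1.479)/0.0592 = 2.736, so Q = 545.
With Q = [Zn²⁺]/[Ag⁺]^2 and the known concentrations, [Zn²⁺] in the numerator gives [Zn²⁺] = 0.03 M.

0.03 M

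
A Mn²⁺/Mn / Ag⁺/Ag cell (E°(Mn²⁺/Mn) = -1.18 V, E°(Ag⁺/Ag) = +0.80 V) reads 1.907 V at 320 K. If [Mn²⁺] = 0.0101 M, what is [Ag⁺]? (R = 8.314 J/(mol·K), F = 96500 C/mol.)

0.0071 M

From the Nernst equation, ln Q = nF(E° − E)/RT = 2×96500×(1.98 − 1.907)/(8.314×320) = 5.296, so Q = 199.
With Q = [Mn²⁺]/[Ag⁺]^2 and the known concentrations, [Ag⁺]^2 in the denominator gives [Ag⁺] = 0.0071 M.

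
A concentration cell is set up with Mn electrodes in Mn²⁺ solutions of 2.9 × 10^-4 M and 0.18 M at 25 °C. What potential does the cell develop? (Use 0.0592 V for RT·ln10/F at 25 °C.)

0.083 V

Both half-cells are Mn²⁺/Mn, so E°_cell = 0. The concentrated side is the cathode; the cell reaction moves Mn²⁺ from high to low concentration with n = 2.
Q = [Mn²⁺]_dilute/[Mn²⁺]_conc = 2.9 × 10^-4/0.18 = 0.00161.
E = 0 − (0.0592/2) log Q = −(0.0592/2)(-2.793) = 0.0827 V.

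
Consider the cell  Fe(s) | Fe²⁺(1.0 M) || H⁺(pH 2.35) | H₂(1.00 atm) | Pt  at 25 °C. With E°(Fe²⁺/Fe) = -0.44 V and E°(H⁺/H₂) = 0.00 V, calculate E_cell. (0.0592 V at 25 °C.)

The hydrogen couple is the cathode, so E°_cell = 0.44 V; n = 2.
[H⁺] = 10^(−2.35) = 0.0045 M, and Q = [Fe²⁺]·P(H₂) / [H⁺]^2 = 5.01 × 10^4.
E = E° − (0.0592/2) log Q = 0.44 − (0.0592/2)(4.700) = 0.301 V.

0.30 V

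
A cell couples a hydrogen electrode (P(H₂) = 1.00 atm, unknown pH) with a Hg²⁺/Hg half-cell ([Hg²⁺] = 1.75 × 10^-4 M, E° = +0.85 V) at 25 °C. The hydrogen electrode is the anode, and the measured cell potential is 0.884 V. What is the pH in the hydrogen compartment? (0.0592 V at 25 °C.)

pH = 2.45

E°_cell = 0.85 V and n = 2.
log Q = n(E° − E)/0.0592 = 2×(0.85 − 0.884)/0.0592 = -1.149.
With Q = [H⁺]^2 / ([Hg²⁺]·P(H₂)), solving for [H⁺] gives log[H⁺] = -2.453, so pH = 2.45.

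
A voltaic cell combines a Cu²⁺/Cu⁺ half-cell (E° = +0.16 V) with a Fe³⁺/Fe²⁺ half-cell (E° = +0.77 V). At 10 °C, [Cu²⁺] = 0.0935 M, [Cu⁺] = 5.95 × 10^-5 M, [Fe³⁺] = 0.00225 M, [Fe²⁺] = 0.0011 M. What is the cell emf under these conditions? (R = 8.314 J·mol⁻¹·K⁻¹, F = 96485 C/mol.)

The Fe³⁺/Fe²⁺ couple has the higher reduction potential and acts as the cathode, so E°_cell = +0.77 − (+0.16) = 0.61 V.
Balancing electrons gives n = 1; the reaction quotient is Q = [Cu²⁺]·[Fe²⁺]/([Cu⁺]·[Fe³⁺]) = 768.
E = E° − (RT/nF) ln Q = 0.61 − (8.314×283)/(1×96485) × (6.644) = 0.610 − 0.162 = 0.448 V.

0.448 V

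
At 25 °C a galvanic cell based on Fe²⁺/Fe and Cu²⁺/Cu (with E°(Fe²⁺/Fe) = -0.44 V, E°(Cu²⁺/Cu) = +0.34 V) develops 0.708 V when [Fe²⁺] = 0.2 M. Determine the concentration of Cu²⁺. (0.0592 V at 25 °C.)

7.4 × 10^-4 M

From the Nernst equation, log Q = n(E° − E)/0.0592 = 2(0.78 − 0.708)/0.0592 = 2.432, so Q = 271.
With Q = [Fe²⁺]/[Cu²⁺] and the known concentrations, [Cu²⁺] in the denominator gives [Cu²⁺] = 7.4 × 10^-4 M.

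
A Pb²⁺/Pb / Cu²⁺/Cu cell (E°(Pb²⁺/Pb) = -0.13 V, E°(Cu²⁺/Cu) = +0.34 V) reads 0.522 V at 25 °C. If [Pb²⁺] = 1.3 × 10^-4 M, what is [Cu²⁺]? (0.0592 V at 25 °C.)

From the Nernst equation, log Q = n(E° − E)/0.0592 = 2(0.47 − 0.522)/0.0592 = -1.757, so Q = 0.0175.
With Q = [Pb²⁺]/[Cu²⁺] and the known concentrations, [Cu²⁺] in the denominator gives [Cu²⁺] = 0.0074 M.

0.0074 M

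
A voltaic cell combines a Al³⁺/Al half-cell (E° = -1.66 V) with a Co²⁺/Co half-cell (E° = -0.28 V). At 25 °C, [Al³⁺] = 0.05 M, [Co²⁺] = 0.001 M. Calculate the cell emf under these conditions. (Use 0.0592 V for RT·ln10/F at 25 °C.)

1.32 V

The Co²⁺/Co couple has the higher reduction potential and acts as the cathode, so E°_cell = -0.28 − (-1.66) = 1.38 V.
Balancing electrons gives n = 6; the reaction quotient is Q = [Al³⁺]^2/[Co²⁺]^3 = 2.5 × 10^6.
At 25 °C, E = E° − (0.0592/n) log Q = 1.38 − (0.0592/6)(6.398) = 1.380 − 0.063 = 1.317 V.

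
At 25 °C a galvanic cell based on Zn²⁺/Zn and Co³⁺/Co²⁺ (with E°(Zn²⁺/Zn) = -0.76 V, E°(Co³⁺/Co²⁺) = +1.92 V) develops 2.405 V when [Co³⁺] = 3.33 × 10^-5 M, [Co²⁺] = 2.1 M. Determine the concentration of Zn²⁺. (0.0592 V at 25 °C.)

From the Nernst equation, log Q = n(E° − E)/0.0592 = 2(2.68 − 2.405)/0.0592 = 9.291, so Q = 1.95 × 10^9.
With Q = [Zn²⁺]·[Co²⁺]^2/[Co³⁺]^2 and the known concentrations, [Zn²⁺] in the numerator gives [Zn²⁺] = 0.49 M.

0.49 M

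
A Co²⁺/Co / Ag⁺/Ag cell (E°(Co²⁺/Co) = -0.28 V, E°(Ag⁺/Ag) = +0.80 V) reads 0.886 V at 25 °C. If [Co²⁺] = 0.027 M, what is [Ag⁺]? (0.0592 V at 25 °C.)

8.7 × 10^-5 M

From the Nernst equation, log Q = n(E° − E)/0.0592 = 2(1.08 − 0.886)/0.0592 = 6.554, so Q = 3.58 × 10^6.
With Q = [Co²⁺]/[Ag⁺]^2 and the known concentrations, [Ag⁺]^2 in the denominator gives [Ag⁺] = 8.7 × 10^-5 M.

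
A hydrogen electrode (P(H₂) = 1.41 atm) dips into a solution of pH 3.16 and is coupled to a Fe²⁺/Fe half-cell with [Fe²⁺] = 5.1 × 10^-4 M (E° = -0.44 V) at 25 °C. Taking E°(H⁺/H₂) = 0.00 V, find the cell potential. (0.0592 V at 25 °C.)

0.35 V

The hydrogen couple is the cathode, so E°_cell = 0.44 V; n = 2.
[H⁺] = 10^(−3.16) = 6.9 × 10^-4 M, and Q = [Fe²⁺]·P(H₂) / [H⁺]^2 = 1500.
E = E° − (0.0592/2) log Q = 0.44 − (0.0592/2)(3.177) = 0.346 V.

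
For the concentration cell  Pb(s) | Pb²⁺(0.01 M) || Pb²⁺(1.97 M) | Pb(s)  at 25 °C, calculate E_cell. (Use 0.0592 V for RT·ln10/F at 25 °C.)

Both half-cells are Pb²⁺/Pb, so E°_cell = 0. The concentrated side is the cathode; the cell reaction moves Pb²⁺ from high to low concentration with n = 2.
Q = [Pb²⁺]_dilute/[Pb²⁺]_conc = 0.01/1.97 = 0.00508.
E = 0 − (0.0592/2) log Q = −(0.0592/2)(-2.294) = 0.0679 V.

0.068 V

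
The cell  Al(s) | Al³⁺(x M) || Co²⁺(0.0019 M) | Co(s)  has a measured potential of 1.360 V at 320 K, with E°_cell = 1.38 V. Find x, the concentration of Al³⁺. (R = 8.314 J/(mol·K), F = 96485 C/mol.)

From the Nernst equation, ln Q = nF(E° − E)/RT = 6×96485×(1.38 − 1.360)/(8.314×320) = 4.352, so Q = 77.6.
With Q = [Al³⁺]^2/[Co²⁺]^3 and the known concentrations, [Al³⁺]^2 in the numerator gives [Al³⁺] = 7.3 × 10^-4 M.

7.3 × 10^-4 M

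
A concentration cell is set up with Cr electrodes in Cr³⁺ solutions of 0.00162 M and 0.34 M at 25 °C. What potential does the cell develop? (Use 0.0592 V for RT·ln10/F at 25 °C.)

Both half-cells are Cr³⁺/Cr, so E°_cell = 0. The concentrated side is the cathode; the cell reaction moves Cr³⁺ from high to low concentration with n = 3.
Q = [Cr³⁺]_dilute/[Cr³⁺]_conc = 0.00162/0.34 = 0.00476.
E = 0 − (0.0592/3) log Q = −(0.0592/3)(-2.322) = 0.0458 V.

0.046 V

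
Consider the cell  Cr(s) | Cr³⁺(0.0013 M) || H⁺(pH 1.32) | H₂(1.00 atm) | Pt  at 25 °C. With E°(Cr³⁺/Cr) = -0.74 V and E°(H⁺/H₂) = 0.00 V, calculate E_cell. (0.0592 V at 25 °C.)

0.72 V

The hydrogen couple is the cathode, so E°_cell = 0.74 V; n = 6.
[H⁺] = 10^(−1.32) = 0.048 M, and Q = [Cr³⁺]^2·P(H₂)^3 / [H⁺]^6 = 141.
E = E° − (0.0592/6) log Q = 0.74 − (0.0592/6)(2.148) = 0.719 V.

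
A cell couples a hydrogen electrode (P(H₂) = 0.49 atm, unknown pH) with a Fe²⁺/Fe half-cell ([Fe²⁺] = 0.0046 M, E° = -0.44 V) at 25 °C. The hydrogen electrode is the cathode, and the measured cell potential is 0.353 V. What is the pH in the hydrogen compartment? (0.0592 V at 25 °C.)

pH = 2.79

E°_cell = 0.44 V and n = 2.
log Q = n(E° − E)/0.0592 = 2×(0.44 − 0.353)/0.0592 = 2.939.
With Q = [Fe²⁺]·P(H₂) / [H⁺]^2, solving for [H⁺] gives log[H⁺] = -2.793, so pH = 2.79.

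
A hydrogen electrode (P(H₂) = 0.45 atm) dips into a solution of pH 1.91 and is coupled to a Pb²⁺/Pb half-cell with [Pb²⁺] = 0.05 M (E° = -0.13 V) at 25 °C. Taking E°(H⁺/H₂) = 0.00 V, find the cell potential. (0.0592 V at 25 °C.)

0.066 V

The hydrogen couple is the cathode, so E°_cell = 0.13 V; n = 2.
[H⁺] = 10^(−1.91) = 0.012 M, and Q = [Pb²⁺]·P(H₂) / [H⁺]^2 = 149.
E = E° − (0.0592/2) log Q = 0.13 − (0.0592/2)(2.172) = 0.066 V.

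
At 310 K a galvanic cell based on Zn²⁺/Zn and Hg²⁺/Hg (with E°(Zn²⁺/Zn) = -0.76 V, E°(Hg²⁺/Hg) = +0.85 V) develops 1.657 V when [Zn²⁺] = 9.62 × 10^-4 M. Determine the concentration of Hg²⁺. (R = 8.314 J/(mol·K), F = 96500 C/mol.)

From the Nernst equation, ln Q = nF(E° − E)/RT = 2×96500×(1.61 − 1.657)/(8.314×310) = -3.520, so Q = 0.0296.
With Q = [Zn²⁺]/[Hg²⁺] and the known concentrations, [Hg²⁺] in the denominator gives [Hg²⁺] = 0.032 M.

0.032 M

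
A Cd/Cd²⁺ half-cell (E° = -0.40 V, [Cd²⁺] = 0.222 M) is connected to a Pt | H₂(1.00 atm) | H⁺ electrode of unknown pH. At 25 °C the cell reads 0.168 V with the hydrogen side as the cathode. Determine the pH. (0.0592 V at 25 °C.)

E°_cell = 0.40 V and n = 2.
log Q = n(E° − E)/0.0592 = 2×(0.40 − 0.168)/0.0592 = 7.838.
With Q = [Cd²⁺]·P(H₂) / [H⁺]^2, solving for [H⁺] gives log[H⁺] = -4.246, so pH = 4.25.

pH = 4.25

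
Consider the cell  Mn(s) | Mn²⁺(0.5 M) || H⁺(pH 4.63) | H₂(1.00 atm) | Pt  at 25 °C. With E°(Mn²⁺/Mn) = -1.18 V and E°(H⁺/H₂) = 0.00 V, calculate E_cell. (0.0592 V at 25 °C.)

The hydrogen couple is the cathode, so E°_cell = 1.18 V; n = 2.
[H⁺] = 10^(−4.63) = 2.3 × 10^-5 M, and Q = [Mn²⁺]·P(H₂) / [H⁺]^2 = 9.1 × 10^8.
E = E° − (0.0592/2) log Q = 1.18 − (0.0592/2)(8.959) = 0.915 V.

0.91 V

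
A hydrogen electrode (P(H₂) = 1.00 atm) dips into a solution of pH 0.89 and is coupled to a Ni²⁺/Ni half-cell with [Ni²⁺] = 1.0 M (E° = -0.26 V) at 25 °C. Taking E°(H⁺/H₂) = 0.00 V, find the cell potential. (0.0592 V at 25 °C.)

The hydrogen couple is the cathode, so E°_cell = 0.26 V; n = 2.
[H⁺] = 10^(−0.89) = 0.13 M, and Q = [Ni²⁺]·P(H₂) / [H⁺]^2 = 60.3.
E = E° − (0.0592/2) log Q = 0.26 − (0.0592/2)(1.780) = 0.207 V.

0.21 V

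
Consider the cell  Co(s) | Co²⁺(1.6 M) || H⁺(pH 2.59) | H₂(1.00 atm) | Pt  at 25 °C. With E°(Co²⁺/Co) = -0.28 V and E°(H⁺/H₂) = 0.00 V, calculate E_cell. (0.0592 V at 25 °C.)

0.12 V

The hydrogen couple is the cathode, so E°_cell = 0.28 V; n = 2.
[H⁺] = 10^(−2.59) = 0.0026 M, and Q = [Co²⁺]·P(H₂) / [H⁺]^2 = 2.42 × 10^5.
E = E° − (0.0592/2) log Q = 0.28 − (0.0592/2)(5.384) = 0.121 V.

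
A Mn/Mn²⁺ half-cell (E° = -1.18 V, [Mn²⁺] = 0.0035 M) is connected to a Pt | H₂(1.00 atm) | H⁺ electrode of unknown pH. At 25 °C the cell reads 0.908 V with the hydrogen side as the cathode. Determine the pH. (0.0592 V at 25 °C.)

pH = 5.82

E°_cell = 1.18 V and n = 2.
log Q = n(E° − E)/0.0592 = 2×(1.18 − 0.908)/0.0592 = 9.189.
With Q = [Mn²⁺]·P(H₂) / [H⁺]^2, solving for [H⁺] gives log[H⁺] = -5.823, so pH = 5.82.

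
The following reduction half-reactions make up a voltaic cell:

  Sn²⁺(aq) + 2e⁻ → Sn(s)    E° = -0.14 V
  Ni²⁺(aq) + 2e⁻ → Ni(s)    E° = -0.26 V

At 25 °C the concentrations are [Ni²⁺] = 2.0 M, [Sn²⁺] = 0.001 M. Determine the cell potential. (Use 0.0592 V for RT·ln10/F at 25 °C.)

The Sn²⁺/Sn couple has the higher reduction potential and acts as the cathode, so E°_cell = -0.14 − (-0.26) = 0.12 V.
Balancing electrons gives n = 2; the reaction quotient is Q = [Ni²⁺]/[Sn²⁺] = 2000.
At 25 °C, E = E° − (0.0592/n) log Q = 0.12 − (0.0592/2)(3.301) = 0.120 − 0.098 = 0.022 V.

0.022 V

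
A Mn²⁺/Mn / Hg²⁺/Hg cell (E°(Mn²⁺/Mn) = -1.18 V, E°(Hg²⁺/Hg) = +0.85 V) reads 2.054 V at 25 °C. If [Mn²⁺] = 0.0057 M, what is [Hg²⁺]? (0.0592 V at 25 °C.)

From the Nernst equation, log Q = n(E° − E)/0.0592 = 2(2.03 − 2.054)/0.0592 = -0.811, so Q = 0.155.
With Q = [Mn²⁺]/[Hg²⁺] and the known concentrations, [Hg²⁺] in the denominator gives [Hg²⁺] = 0.037 M.

0.037 M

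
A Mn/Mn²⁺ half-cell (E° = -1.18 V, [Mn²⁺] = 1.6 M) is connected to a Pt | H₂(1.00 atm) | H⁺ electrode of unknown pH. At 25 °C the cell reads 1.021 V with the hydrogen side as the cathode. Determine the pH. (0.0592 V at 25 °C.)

pH = 2.58

E°_cell = 1.18 V and n = 2.
log Q = n(E° − E)/0.0592 = 2×(1.18 − 1.021)/0.0592 = 5.372.
With Q = [Mn²⁺]·P(H₂) / [H⁺]^2, solving for [H⁺] gives log[H⁺] = -2.584, so pH = 2.58.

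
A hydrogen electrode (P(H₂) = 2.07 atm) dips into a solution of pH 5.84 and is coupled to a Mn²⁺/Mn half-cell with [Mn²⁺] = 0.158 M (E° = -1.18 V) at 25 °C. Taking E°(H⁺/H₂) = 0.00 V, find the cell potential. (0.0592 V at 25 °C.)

0.85 V

The hydrogen couple is the cathode, so E°_cell = 1.18 V; n = 2.
[H⁺] = 10^(−5.84) = 1.4 × 10^-6 M, and Q = [Mn²⁺]·P(H₂) / [H⁺]^2 = 1.57 × 10^11.
E = E° − (0.0592/2) log Q = 1.18 − (0.0592/2)(11.195) = 0.849 V.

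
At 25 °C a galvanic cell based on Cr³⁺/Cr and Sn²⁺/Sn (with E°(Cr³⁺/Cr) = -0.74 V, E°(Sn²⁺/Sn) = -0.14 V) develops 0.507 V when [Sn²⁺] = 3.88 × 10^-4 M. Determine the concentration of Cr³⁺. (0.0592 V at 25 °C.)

0.39 M

From the Nernst equation, log Q = n(E° − E)/0.0592 = 6(0.60 − 0.507)/0.0592 = 9.426, so Q = 2.66 × 10^9.
With Q = [Cr³⁺]^2/[Sn²⁺]^3 and the known concentrations, [Cr³⁺]^2 in the numerator gives [Cr³⁺] = 0.39 M.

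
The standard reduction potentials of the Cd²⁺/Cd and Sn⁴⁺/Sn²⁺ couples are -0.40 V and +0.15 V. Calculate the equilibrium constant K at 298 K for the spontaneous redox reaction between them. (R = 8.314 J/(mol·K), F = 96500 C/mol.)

E°_cell = +0.15 − (-0.40) = 0.55 V, with n = 2 electrons transferred.
At equilibrium E = 0, so the Nernst equation gives ln K = nFE°/RT = (2)(96500)(0.55)/((8.314)(298)) = 42.84.
K = e^42.84 = 4 × 10^18.

4 × 10^18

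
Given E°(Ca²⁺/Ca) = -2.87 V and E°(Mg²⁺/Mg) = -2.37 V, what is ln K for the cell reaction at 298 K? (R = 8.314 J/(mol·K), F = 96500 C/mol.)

ln K = 38.9

E°_cell = -2.37 − (-2.87) = 0.50 V, with n = 2 electrons transferred.
At equilibrium E = 0, so the Nernst equation gives ln K = nFE°/RT = (2)(96500)(0.50)/((8.314)(298)) = 38.95.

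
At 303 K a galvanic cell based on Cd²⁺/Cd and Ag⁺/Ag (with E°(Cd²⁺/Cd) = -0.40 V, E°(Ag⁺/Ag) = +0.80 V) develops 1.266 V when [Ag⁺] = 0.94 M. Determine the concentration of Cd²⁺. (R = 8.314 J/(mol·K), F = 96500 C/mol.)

From the Nernst equation, ln Q = nF(E° − E)/RT = 2×96500×(1.20 − 1.266)/(8.314×303) = -5.056, so Q = 0.00637.
With Q = [Cd²⁺]/[Ag⁺]^2 and the known concentrations, [Cd²⁺] in the numerator gives [Cd²⁺] = 0.0056 M.

0.0056 M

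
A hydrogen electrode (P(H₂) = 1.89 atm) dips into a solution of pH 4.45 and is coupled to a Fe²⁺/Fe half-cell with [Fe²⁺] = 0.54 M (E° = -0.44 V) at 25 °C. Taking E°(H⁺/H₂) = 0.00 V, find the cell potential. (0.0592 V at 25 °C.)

0.18 V

The hydrogen couple is the cathode, so E°_cell = 0.44 V; n = 2.
[H⁺] = 10^(−4.45) = 3.5 × 10^-5 M, and Q = [Fe²⁺]·P(H₂) / [H⁺]^2 = 8.11 × 10^8.
E = E° − (0.0592/2) log Q = 0.44 − (0.0592/2)(8.909) = 0.176 V.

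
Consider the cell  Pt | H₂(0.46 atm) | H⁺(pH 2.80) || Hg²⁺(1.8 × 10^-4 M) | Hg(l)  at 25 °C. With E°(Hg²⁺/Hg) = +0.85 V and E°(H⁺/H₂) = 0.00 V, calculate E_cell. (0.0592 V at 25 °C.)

The Hg²⁺/Hg couple is the cathode, so E°_cell = 0.85 V; n = 2.
[H⁺] = 10^(−2.80) = 0.0016 M, and Q = [H⁺]^2 / ([Hg²⁺]·P(H₂)) = 0.0303.
E = E° − (0.0592/2) log Q = 0.85 − (0.0592/2)(-1.518) = 0.895 V.

0.89 V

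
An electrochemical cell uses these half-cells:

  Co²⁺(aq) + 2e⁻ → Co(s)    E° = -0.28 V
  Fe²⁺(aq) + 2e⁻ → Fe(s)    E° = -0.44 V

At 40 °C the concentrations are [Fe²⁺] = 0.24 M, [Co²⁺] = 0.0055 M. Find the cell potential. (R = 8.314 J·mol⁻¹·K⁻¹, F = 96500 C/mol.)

0.109 V

The Co²⁺/Co couple has the higher reduction potential and acts as the cathode, so E°_cell = -0.28 − (-0.44) = 0.16 V.
Balancing electrons gives n = 2; the reaction quotient is Q = [Fe²⁺]/[Co²⁺] = 43.6.
E = E° − (RT/nF) ln Q = 0.16 − (8.314×313)/(2×96500) × (3.776) = 0.160 − 0.051 = 0.109 V.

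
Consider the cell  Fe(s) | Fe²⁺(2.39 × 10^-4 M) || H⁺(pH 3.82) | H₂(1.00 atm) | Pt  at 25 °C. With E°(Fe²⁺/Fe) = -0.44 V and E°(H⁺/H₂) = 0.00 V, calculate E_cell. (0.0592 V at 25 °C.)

0.32 V

The hydrogen couple is the cathode, so E°_cell = 0.44 V; n = 2.
[H⁺] = 10^(−3.82) = 1.5 × 10^-4 M, and Q = [Fe²⁺]·P(H₂) / [H⁺]^2 = 1.04 × 10^4.
E = E° − (0.0592/2) log Q = 0.44 − (0.0592/2)(4.018) = 0.321 V.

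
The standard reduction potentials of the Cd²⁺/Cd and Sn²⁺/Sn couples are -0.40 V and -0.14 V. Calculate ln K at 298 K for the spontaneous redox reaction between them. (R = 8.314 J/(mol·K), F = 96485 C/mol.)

E°_cell = -0.14 − (-0.40) = 0.26 V, with n = 2 electrons transferred.
At equilibrium E = 0, so the Nernst equation gives ln K = nFE°/RT = (2)(96485)(0.26)/((8.314)(298)) = 20.25.

ln K = 20.3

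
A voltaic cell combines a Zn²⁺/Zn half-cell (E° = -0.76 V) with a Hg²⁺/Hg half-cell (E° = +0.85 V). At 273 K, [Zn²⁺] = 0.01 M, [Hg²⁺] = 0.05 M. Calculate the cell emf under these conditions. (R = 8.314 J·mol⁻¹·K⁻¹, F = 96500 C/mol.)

1.63 V

The Hg²⁺/Hg couple has the higher reduction potential and acts as the cathode, so E°_cell = +0.85 − (-0.76) = 1.61 V.
Balancing electrons gives n = 2; the reaction quotient is Q = [Zn²⁺]/[Hg²⁺] = 0.200.
E = E° − (RT/nF) ln Q = 1.61 − (8.314×273)/(2×96500) × (-1.609) = 1.610 + 0.019 = 1.629 V.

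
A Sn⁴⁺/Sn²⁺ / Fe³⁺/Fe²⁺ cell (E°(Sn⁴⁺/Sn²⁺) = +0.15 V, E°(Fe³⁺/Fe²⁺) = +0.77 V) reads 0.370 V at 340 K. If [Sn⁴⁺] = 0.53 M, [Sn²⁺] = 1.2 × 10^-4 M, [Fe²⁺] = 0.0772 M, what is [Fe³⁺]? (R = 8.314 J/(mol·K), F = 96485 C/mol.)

0.001 M

From the Nernst equation, ln Q = nF(E° − E)/RT = 2×96485×(0.62 − 0.370)/(8.314×340) = 17.066, so Q = 2.58 × 10^7.
With Q = [Sn⁴⁺]·[Fe²⁺]^2/([Sn²⁺]·[Fe³⁺]^2) and the known concentrations, [Fe³⁺]^2 in the denominator gives [Fe³⁺] = 0.001 M.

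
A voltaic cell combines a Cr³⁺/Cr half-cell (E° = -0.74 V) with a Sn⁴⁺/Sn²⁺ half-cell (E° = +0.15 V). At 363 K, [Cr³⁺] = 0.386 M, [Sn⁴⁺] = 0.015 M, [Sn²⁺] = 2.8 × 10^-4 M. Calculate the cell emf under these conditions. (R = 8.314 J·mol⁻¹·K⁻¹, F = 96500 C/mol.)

0.962 V

The Sn⁴⁺/Sn²⁺ couple has the higher reduction potential and acts as the cathode, so E°_cell = +0.15 − (-0.74) = 0.89 V.
Balancing electrons gives n = 6; the reaction quotient is Q = [Cr³⁺]^2·[Sn²⁺]^3/[Sn⁴⁺]^3 = 9.69 × 10^-7.
E = E° − (RT/nF) ln Q = 0.89 − (8.314×363)/(6×96500) × (-13.847) = 0.890 + 0.072 = 0.962 V.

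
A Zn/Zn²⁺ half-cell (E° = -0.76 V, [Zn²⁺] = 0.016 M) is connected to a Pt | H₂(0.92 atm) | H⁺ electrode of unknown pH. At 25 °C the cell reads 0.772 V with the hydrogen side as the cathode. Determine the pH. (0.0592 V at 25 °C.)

E°_cell = 0.76 V and n = 2.
log Q = n(E° − E)/0.0592 = 2×(0.76 − 0.772)/0.0592 = -0.405.
With Q = [Zn²⁺]·P(H₂) / [H⁺]^2, solving for [H⁺] gives log[H⁺] = -0.713, so pH = 0.71.

pH = 0.71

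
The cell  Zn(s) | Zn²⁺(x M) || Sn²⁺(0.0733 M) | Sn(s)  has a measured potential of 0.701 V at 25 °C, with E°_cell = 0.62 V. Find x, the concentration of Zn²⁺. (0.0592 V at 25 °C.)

From the Nernst equation, log Q = n(E° − E)/0.0592 = 2(0.62 − 0.701)/0.0592 = -2.736, so Q = 0.00183.
With Q = [Zn²⁺]/[Sn²⁺] and the known concentrations, [Zn²⁺] in the numerator gives [Zn²⁺] = 1.3 × 10^-4 M.

1.3 × 10^-4 M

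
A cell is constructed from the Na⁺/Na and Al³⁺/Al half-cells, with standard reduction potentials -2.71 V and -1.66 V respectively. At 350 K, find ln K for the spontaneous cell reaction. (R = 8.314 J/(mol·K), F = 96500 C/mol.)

ln K = 104.5

E°_cell = -1.66 − (-2.71) = 1.05 V, with n = 3 electrons transferred.
At equilibrium E = 0, so the Nernst equation gives ln K = nFE°/RT = (3)(96500)(1.05)/((8.314)(350)) = 104.46.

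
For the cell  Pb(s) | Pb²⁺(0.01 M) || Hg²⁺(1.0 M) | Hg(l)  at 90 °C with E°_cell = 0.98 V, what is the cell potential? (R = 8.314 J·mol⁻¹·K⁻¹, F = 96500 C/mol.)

Balancing electrons gives n = 2; the reaction quotient is Q = [Pb²⁺]/[Hg²⁺] = 0.0100.
E = E° − (RT/nF) ln Q = 0.98 − (8.314×363)/(2×96500) × (-4.605) = 0.980 + 0.072 = 1.052 V.

1.05 V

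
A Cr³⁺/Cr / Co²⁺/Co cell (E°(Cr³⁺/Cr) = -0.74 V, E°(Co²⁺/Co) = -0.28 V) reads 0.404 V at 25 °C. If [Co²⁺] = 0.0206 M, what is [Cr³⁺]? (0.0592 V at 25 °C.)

2.0 M

From the Nernst equation, log Q = n(E° − E)/0.0592 = 6(0.46 − 0.404)/0.0592 = 5.676, so Q = 4.74 × 10^5.
With Q = [Cr³⁺]^2/[Co²⁺]^3 and the known concentrations, [Cr³⁺]^2 in the numerator gives [Cr³⁺] = 2.0 M.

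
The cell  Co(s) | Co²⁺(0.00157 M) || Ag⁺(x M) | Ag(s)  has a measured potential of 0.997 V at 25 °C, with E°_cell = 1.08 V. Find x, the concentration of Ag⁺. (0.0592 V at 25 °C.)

0.0016 M

From the Nernst equation, log Q = n(E° − E)/0.0592 = 2(1.08 − 0.997)/0.0592 = 2.804, so Q = 637.
With Q = [Co²⁺]/[Ag⁺]^2 and the known concentrations, [Ag⁺]^2 in the denominator gives [Ag⁺] = 0.0016 M.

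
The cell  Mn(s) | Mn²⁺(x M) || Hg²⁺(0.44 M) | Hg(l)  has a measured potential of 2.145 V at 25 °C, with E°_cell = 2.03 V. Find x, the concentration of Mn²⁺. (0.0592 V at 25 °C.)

From the Nernst equation, log Q = n(E° − E)/0.0592 = 2(2.03 − 2.145)/0.0592 = -3.885, so Q = 1.3 × 10^-4.
With Q = [Mn²⁺]/[Hg²⁺] and the known concentrations, [Mn²⁺] in the numerator gives [Mn²⁺] = 5.7 × 10^-5 M.

5.7 × 10^-5 M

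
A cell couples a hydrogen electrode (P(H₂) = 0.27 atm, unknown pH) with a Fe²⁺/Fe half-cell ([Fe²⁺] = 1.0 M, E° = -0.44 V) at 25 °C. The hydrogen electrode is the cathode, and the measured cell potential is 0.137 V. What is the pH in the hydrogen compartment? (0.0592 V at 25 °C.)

E°_cell = 0.44 V and n = 2.
log Q = n(E° − E)/0.0592 = 2×(0.44 − 0.137)/0.0592 = 10.236.
With Q = [Fe²⁺]·P(H₂) / [H⁺]^2, solving for [H⁺] gives log[H⁺] = -5.403, so pH = 5.40.

pH = 5.40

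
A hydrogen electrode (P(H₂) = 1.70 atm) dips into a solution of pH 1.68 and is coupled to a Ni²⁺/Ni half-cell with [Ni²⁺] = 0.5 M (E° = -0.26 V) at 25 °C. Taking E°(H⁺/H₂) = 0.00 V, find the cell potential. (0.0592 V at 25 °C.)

0.16 V

The hydrogen couple is the cathode, so E°_cell = 0.26 V; n = 2.
[H⁺] = 10^(−1.68) = 0.021 M, and Q = [Ni²⁺]·P(H₂) / [H⁺]^2 = 1950.
E = E° − (0.0592/2) log Q = 0.26 − (0.0592/2)(3.289) = 0.163 V.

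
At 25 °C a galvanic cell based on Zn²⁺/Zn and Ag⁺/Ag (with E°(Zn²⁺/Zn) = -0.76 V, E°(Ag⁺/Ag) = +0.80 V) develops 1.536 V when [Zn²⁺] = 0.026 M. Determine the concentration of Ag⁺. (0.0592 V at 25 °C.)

0.063 M

From the Nernst equation, log Q = n(E° − E)/0.0592 = 2(1.56 − 1.536)/0.0592 = 0.811, so Q = 6.47.
With Q = [Zn²⁺]/[Ag⁺]^2 and the known concentrations, [Ag⁺]^2 in the denominator gives [Ag⁺] = 0.063 M.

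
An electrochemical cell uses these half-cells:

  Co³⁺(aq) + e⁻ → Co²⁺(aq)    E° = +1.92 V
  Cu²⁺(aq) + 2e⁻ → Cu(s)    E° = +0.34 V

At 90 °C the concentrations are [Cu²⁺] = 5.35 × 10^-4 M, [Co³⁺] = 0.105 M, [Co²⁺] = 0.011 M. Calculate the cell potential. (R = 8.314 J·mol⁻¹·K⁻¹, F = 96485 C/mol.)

The Co³⁺/Co²⁺ couple has the higher reduction potential and acts as the cathode, so E°_cell = +1.92 − (+0.34) = 1.58 V.
Balancing electrons gives n = 2; the reaction quotient is Q = [Cu²⁺]·[Co²⁺]^2/[Co³⁺]^2 = 5.87 × 10^-6.
E = E° − (RT/nF) ln Q = 1.58 − (8.314×363)/(2×96485) × (-12.045) = 1.580 + 0.188 = 1.768 V.

1.77 V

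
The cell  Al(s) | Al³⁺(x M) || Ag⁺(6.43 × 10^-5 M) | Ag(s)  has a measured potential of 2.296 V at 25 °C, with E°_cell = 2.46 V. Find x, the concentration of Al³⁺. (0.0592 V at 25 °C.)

From the Nernst equation, log Q = n(E° − E)/0.0592 = 3(2.46 − 2.296)/0.0592 = 8.311, so Q = 2.05 × 10^8.
With Q = [Al³⁺]/[Ag⁺]^3 and the known concentrations, [Al³⁺] in the numerator gives [Al³⁺] = 5.4 × 10^-5 M.

5.4 × 10^-5 M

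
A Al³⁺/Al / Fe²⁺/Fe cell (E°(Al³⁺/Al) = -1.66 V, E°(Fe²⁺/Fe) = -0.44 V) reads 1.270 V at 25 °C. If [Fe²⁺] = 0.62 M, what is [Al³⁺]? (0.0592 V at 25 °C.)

From the Nernst equation, log Q = n(E° − E)/0.0592 = 6(1.22 − 1.270)/0.0592 = -5.068, so Q = 8.56 × 10^-6.
With Q = [Al³⁺]^2/[Fe²⁺]^3 and the known concentrations, [Al³⁺]^2 in the numerator gives [Al³⁺] = 0.0014 M.

0.0014 M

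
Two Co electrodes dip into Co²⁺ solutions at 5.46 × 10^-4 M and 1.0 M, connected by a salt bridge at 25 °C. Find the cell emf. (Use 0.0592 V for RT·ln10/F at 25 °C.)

Both half-cells are Co²⁺/Co, so E°_cell = 0. The concentrated side is the cathode; the cell reaction moves Co²⁺ from high to low concentration with n = 2.
Q = [Co²⁺]_dilute/[Co²⁺]_conc = 5.46 × 10^-4/1.0 = 5.46 × 10^-4.
E = 0 − (0.0592/2) log Q = −(0.0592/2)(-3.263) = 0.0966 V.

0.097 V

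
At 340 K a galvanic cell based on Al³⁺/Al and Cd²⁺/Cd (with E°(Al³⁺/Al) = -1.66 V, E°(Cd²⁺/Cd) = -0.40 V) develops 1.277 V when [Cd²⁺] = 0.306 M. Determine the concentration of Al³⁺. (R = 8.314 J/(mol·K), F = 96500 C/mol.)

From the Nernst equation, ln Q = nF(E° − E)/RT = 6×96500×(1.26 − 1.277)/(8.314×340) = -3.482, so Q = 0.0307.
With Q = [Al³⁺]^2/[Cd²⁺]^3 and the known concentrations, [Al³⁺]^2 in the numerator gives [Al³⁺] = 0.03 M.

0.03 M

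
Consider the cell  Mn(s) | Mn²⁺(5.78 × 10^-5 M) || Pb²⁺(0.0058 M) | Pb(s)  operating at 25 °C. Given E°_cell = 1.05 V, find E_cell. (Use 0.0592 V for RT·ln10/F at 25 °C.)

1.11 V

Balancing electrons gives n = 2; the reaction quotient is Q = [Mn²⁺]/[Pb²⁺] = 0.00997.
At 25 °C, E = E° − (0.0592/n) log Q = 1.05 − (0.0592/2)(-2.002) = 1.050 + 0.059 = 1.109 V.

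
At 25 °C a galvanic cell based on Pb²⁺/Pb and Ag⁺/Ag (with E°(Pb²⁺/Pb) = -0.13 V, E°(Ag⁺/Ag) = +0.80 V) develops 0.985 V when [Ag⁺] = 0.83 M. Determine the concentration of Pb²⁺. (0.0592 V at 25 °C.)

From the Nernst equation, log Q = n(E° − E)/0.0592 = 2(0.93 − 0.985)/0.0592 = -1.858, so Q = 0.0139.
With Q = [Pb²⁺]/[Ag⁺]^2 and the known concentrations, [Pb²⁺] in the numerator gives [Pb²⁺] = 0.0096 M.

0.0096 M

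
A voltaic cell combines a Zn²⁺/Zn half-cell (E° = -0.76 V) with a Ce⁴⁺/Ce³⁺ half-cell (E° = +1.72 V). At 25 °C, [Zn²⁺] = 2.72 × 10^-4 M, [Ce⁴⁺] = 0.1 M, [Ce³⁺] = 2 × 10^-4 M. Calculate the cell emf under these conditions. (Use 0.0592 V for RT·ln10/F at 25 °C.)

2.75 V

The Ce⁴⁺/Ce³⁺ couple has the higher reduction potential and acts as the cathode, so E°_cell = +1.72 − (-0.76) = 2.48 V.
Balancing electrons gives n = 2; the reaction quotient is Q = [Zn²⁺]·[Ce³⁺]^2/[Ce⁴⁺]^2 = 1.09 × 10^-9.
At 25 °C, E = E° − (0.0592/n) log Q = 2.48 − (0.0592/2)(-8.963) = 2.480 + 0.265 = 2.745 V.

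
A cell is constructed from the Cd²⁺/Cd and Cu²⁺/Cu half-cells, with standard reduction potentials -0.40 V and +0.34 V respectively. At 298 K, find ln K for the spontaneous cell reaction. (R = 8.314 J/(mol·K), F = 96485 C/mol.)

E°_cell = +0.34 − (-0.40) = 0.74 V, with n = 2 electrons transferred.
At equilibrium E = 0, so the Nernst equation gives ln K = nFE°/RT = (2)(96485)(0.74)/((8.314)(298)) = 57.64.

ln K = 57.6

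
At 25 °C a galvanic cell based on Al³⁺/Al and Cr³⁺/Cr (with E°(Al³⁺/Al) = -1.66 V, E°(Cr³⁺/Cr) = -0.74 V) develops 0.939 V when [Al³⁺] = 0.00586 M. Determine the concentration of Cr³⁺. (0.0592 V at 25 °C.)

From the Nernst equation, log Q = n(E° − E)/0.0592 = 3(0.92 − 0.939)/0.0592 = -0.963, so Q = 0.109.
With Q = [Al³⁺]/[Cr³⁺] and the known concentrations, [Cr³⁺] in the denominator gives [Cr³⁺] = 0.054 M.

0.054 M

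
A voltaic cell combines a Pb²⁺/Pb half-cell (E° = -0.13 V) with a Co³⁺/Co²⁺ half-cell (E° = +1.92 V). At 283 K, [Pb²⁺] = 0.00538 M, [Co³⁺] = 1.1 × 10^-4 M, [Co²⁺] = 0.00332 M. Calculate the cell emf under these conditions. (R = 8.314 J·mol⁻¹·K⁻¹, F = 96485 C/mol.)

The Co³⁺/Co²⁺ couple has the higher reduction potential and acts as the cathode, so E°_cell = +1.92 − (-0.13) = 2.05 V.
Balancing electrons gives n = 2; the reaction quotient is Q = [Pb²⁺]·[Co²⁺]^2/[Co³⁺]^2 = 4.90.
E = E° − (RT/nF) ln Q = 2.05 − (8.314×283)/(2×96485) × (1.589) = 2.050 − 0.019 = 2.031 V.

2.03 V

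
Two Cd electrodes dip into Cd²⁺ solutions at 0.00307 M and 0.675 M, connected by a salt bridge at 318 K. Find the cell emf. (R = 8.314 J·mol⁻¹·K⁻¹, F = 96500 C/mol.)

Both half-cells are Cd²⁺/Cd, so E°_cell = 0. The concentrated side is the cathode; the cell reaction moves Cd²⁺ from high to low concentration with n = 2.
Q = [Cd²⁺]_dilute/[Cd²⁺]_conc = 0.00307/0.675 = 0.00455.
E = 0 − (RT/nF) ln Q = −((8.314×318)/(2×96500))(-5.393) = 0.0739 V.

0.074 V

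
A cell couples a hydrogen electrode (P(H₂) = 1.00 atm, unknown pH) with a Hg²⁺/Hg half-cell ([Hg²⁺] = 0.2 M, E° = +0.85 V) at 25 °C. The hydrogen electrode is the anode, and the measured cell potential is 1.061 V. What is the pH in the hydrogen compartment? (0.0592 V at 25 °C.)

pH = 3.91

E°_cell = 0.85 V and n = 2.
log Q = n(E° − E)/0.0592 = 2×(0.85 − 1.061)/0.0592 = -7.128.
With Q = [H⁺]^2 / ([Hg²⁺]·P(H₂)), solving for [H⁺] gives log[H⁺] = -3.914, so pH = 3.91.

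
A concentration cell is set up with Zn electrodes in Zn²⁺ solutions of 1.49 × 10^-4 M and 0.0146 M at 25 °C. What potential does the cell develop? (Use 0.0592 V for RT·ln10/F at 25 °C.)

Both half-cells are Zn²⁺/Zn, so E°_cell = 0. The concentrated side is the cathode; the cell reaction moves Zn²⁺ from high to low concentration with n = 2.
Q = [Zn²⁺]_dilute/[Zn²⁺]_conc = 1.49 × 10^-4/0.0146 = 0.0102.
E = 0 − (0.0592/2) log Q = −(0.0592/2)(-1.991) = 0.0589 V.

0.059 V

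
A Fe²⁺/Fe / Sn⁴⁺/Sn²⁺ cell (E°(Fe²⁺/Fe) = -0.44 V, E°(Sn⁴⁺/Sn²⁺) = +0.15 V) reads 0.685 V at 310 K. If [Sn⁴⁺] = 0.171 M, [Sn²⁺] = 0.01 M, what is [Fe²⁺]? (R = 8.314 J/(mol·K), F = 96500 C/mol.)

From the Nernst equation, ln Q = nF(E° − E)/RT = 2×96500×(0.59 − 0.685)/(8.314×310) = -7.114, so Q = 8.14 × 10^-4.
With Q = [Fe²⁺]·[Sn²⁺]/[Sn⁴⁺] and the known concentrations, [Fe²⁺] in the numerator gives [Fe²⁺] = 0.014 M.

0.014 M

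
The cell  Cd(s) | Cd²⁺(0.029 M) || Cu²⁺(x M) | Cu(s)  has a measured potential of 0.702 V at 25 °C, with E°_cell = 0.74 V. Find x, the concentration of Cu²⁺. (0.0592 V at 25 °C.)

From the Nernst equation, log Q = n(E° − E)/0.0592 = 2(0.74 − 0.702)/0.0592 = 1.284, so Q = 19.2.
With Q = [Cd²⁺]/[Cu²⁺] and the known concentrations, [Cu²⁺] in the denominator gives [Cu²⁺] = 0.0015 M.

0.0015 M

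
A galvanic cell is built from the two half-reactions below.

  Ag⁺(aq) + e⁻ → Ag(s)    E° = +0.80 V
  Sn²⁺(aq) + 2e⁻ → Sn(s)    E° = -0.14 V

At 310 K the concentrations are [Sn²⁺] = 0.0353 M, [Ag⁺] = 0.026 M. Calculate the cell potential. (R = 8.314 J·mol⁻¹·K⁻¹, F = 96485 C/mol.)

0.887 V

The Ag⁺/Ag couple has the higher reduction potential and acts as the cathode, so E°_cell = +0.80 − (-0.14) = 0.94 V.
Balancing electrons gives n = 2; the reaction quotient is Q = [Sn²⁺]/[Ag⁺]^2 = 52.2.
E = E° − (RT/nF) ln Q = 0.94 − (8.314×310)/(2×96485) × (3.955) = 0.940 − 0.053 = 0.887 V.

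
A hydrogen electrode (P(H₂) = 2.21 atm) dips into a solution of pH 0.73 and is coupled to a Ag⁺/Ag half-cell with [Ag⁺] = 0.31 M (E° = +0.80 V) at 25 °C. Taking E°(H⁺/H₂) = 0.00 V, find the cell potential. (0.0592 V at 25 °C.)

0.82 V

The Ag⁺/Ag couple is the cathode, so E°_cell = 0.80 V; n = 2.
[H⁺] = 10^(−0.73) = 0.19 M, and Q = [H⁺]^2 / ([Ag⁺]^2·P(H₂)) = 0.163.
E = E° − (0.0592/2) log Q = 0.80 − (0.0592/2)(-0.787) = 0.823 V.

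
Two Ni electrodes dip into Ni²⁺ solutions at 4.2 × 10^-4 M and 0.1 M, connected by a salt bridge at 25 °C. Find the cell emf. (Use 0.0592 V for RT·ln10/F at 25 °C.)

Both half-cells are Ni²⁺/Ni, so E°_cell = 0. The concentrated side is the cathode; the cell reaction moves Ni²⁺ from high to low concentration with n = 2.
Q = [Ni²⁺]_dilute/[Ni²⁺]_conc = 4.2 × 10^-4/0.1 = 0.00420.
E = 0 − (0.0592/2) log Q = −(0.0592/2)(-2.377) = 0.0704 V.

0.070 V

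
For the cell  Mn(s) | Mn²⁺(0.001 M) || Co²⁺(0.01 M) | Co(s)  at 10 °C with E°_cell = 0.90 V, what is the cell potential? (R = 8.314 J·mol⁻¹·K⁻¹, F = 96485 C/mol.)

Balancing electrons gives n = 2; the reaction quotient is Q = [Mn²⁺]/[Co²⁺] = 0.100.
E = E° − (RT/nF) ln Q = 0.90 − (8.314×283)/(2×96485) × (-2.303) = 0.900 + 0.028 = 0.928 V.

0.928 V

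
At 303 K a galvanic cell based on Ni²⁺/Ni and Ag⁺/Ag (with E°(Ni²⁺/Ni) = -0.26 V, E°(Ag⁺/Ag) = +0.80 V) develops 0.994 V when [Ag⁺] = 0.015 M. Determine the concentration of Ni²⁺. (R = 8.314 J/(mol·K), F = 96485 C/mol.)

From the Nernst equation, ln Q = nF(E° − E)/RT = 2×96485×(1.06 − 0.994)/(8.314×303) = 5.056, so Q = 157.
With Q = [Ni²⁺]/[Ag⁺]^2 and the known concentrations, [Ni²⁺] in the numerator gives [Ni²⁺] = 0.035 M.

0.035 M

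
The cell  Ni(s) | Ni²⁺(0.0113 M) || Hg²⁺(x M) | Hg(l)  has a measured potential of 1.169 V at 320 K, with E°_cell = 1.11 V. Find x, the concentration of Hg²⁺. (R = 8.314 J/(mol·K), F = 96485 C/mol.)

0.82 M

From the Nernst equation, ln Q = nF(E° − E)/RT = 2×96485×(1.11 − 1.169)/(8.314×320) = -4.279, so Q = 0.0139.
With Q = [Ni²⁺]/[Hg²⁺] and the known concentrations, [Hg²⁺] in the denominator gives [Hg²⁺] = 0.82 M.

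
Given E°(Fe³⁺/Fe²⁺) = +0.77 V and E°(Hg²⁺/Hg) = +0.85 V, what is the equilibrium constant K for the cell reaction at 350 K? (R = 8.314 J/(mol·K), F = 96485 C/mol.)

200

E°_cell = +0.85 − (+0.77) = 0.08 V, with n = 2 electrons transferred.
At equilibrium E = 0, so the Nernst equation gives ln K = nFE°/RT = (2)(96485)(0.08)/((8.314)(350)) = 5.31.
K = e^5.31 = 200.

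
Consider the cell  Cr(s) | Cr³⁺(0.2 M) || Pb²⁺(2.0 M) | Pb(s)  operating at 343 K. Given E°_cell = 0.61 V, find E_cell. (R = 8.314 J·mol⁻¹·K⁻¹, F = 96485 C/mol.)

0.636 V

Balancing electrons gives n = 6; the reaction quotient is Q = [Cr³⁺]^2/[Pb²⁺]^3 = 0.00500.
E = E° − (RT/nF) ln Q = 0.61 − (8.314×343)/(6×96485) × (-5.298) = 0.610 + 0.026 = 0.636 V.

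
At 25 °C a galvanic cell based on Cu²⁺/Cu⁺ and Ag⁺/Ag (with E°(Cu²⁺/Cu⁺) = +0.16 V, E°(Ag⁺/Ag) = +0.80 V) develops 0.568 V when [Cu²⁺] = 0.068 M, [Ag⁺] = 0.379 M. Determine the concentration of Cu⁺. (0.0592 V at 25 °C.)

From the Nernst equation, log Q = n(E° − E)/0.0592 = 1(0.64 − 0.568)/0.0592 = 1.216, so Q = 16.5.
With Q = [Cu²⁺]/([Cu⁺]·[Ag⁺]) and the known concentrations, [Cu⁺] in the denominator gives [Cu⁺] = 0.011 M.

0.011 M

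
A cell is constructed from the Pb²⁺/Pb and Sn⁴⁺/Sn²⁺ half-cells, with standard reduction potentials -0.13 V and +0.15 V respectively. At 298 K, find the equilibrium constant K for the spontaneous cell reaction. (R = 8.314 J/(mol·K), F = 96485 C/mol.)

3 × 10^9

E°_cell = +0.15 − (-0.13) = 0.28 V, with n = 2 electrons transferred.
At equilibrium E = 0, so the Nernst equation gives ln K = nFE°/RT = (2)(96485)(0.28)/((8.314)(298)) = 21.81.
K = e^21.81 = 3 × 10^9.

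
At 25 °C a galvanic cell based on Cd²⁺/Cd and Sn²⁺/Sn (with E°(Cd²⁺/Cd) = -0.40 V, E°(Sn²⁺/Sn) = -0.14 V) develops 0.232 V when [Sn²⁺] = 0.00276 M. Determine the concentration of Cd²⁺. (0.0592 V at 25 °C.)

0.024 M

From the Nernst equation, log Q = n(E° − E)/0.0592 = 2(0.26 − 0.232)/0.0592 = 0.946, so Q = 8.83.
With Q = [Cd²⁺]/[Sn²⁺] and the known concentrations, [Cd²⁺] in the numerator gives [Cd²⁺] = 0.024 M.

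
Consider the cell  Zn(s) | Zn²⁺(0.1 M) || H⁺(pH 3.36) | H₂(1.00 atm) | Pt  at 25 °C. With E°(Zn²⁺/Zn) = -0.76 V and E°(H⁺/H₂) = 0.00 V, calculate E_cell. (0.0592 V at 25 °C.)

The hydrogen couple is the cathode, so E°_cell = 0.76 V; n = 2.
[H⁺] = 10^(−3.36) = 4.4 × 10^-4 M, and Q = [Zn²⁺]·P(H₂) / [H⁺]^2 = 5.25 × 10^5.
E = E° − (0.0592/2) log Q = 0.76 − (0.0592/2)(5.720) = 0.591 V.

0.59 V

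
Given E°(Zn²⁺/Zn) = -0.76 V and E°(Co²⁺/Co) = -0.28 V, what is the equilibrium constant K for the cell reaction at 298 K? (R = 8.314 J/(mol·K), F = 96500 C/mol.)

1.7 × 10^16

E°_cell = -0.28 − (-0.76) = 0.48 V, with n = 2 electrons transferred.
At equilibrium E = 0, so the Nernst equation gives ln K = nFE°/RT = (2)(96500)(0.48)/((8.314)(298)) = 37.39.
K = e^37.39 = 1.7 × 10^16.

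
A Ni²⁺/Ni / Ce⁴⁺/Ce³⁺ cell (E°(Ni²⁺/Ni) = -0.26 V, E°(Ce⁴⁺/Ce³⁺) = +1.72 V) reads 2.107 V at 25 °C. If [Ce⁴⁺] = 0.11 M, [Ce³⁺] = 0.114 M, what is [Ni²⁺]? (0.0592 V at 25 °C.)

From the Nernst equation, log Q = n(E° − E)/0.0592 = 2(1.98 − 2.107)/0.0592 = -4.291, so Q = 5.12 × 10^-5.
With Q = [Ni²⁺]·[Ce³⁺]^2/[Ce⁴⁺]^2 and the known concentrations, [Ni²⁺] in the numerator gives [Ni²⁺] = 4.8 × 10^-5 M.

4.8 × 10^-5 M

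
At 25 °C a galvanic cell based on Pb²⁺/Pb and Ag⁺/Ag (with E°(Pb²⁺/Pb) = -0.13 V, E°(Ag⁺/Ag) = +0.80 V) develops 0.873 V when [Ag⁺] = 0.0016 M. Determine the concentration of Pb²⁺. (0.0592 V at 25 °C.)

From the Nernst equation, log Q = n(E° − E)/0.0592 = 2(0.93 − 0.873)/0.0592 = 1.926, so Q = 84.3.
With Q = [Pb²⁺]/[Ag⁺]^2 and the known concentrations, [Pb²⁺] in the numerator gives [Pb²⁺] = 2.2 × 10^-4 M.

2.2 × 10^-4 M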